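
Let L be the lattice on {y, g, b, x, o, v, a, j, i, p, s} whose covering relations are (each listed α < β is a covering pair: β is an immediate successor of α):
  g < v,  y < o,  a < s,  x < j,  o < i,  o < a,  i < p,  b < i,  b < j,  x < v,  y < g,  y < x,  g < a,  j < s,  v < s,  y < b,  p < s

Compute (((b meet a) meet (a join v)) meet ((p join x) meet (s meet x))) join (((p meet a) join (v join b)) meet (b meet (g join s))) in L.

b

b ∧ a = y
a ∨ v = s
y ∧ s = y
p ∨ x = s
s ∧ x = x
s ∧ x = x
y ∧ x = y
p ∧ a = o
v ∨ b = s
o ∨ s = s
g ∨ s = s
b ∧ s = b
s ∧ b = b
y ∨ b = b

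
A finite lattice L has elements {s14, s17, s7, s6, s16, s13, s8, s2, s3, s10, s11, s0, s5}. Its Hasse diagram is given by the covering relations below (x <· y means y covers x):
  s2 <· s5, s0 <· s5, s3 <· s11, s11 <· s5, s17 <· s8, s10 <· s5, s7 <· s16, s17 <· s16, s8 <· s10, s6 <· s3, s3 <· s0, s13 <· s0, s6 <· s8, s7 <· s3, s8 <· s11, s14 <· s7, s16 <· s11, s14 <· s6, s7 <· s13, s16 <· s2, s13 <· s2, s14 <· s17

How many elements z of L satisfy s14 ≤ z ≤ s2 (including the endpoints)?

6

The interval [s14, s2] = {s13, s14, s16, s17, s2, s7}, which has 6 elements.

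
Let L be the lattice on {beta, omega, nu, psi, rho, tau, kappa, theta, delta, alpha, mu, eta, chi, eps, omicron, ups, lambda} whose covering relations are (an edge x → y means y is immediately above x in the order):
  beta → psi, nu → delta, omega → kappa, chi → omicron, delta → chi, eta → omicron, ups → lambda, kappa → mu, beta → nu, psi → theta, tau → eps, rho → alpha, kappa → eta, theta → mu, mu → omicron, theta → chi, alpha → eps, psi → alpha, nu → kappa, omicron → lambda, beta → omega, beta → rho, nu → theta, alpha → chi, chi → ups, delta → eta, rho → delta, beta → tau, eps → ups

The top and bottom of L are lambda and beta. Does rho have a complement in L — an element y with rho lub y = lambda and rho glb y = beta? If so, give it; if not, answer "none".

none

For every candidate y, either rho ∨ y ≠ lambda or rho ∧ y ≠ beta; no complement exists.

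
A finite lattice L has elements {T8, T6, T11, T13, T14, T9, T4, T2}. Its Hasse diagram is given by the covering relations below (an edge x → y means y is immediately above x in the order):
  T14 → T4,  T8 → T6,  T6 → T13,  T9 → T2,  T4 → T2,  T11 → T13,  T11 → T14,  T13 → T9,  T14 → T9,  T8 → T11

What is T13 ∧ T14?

Common lower bounds of {T13, T14}: T11, T8.
The greatest among these is T11.

T11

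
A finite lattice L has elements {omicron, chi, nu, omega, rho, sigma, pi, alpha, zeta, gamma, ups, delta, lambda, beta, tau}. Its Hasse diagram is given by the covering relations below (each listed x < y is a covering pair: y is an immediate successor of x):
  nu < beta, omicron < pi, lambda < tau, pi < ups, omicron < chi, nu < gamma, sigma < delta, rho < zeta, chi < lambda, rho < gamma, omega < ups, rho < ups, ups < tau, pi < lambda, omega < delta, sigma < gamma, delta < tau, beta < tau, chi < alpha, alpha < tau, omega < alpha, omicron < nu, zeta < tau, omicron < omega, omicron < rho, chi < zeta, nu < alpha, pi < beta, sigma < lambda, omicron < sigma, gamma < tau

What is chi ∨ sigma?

lambda

Common upper bounds of {chi, sigma}: lambda, tau.
The least among these is lambda.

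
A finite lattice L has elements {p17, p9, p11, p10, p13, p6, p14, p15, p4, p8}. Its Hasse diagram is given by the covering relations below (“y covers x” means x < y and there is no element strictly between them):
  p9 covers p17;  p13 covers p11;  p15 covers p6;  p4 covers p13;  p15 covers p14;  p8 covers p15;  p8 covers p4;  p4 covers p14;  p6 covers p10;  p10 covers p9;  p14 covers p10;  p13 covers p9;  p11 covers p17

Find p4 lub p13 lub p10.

p4

Common upper bounds of {p4, p13, p10}: p4, p8.
The least among these is p4.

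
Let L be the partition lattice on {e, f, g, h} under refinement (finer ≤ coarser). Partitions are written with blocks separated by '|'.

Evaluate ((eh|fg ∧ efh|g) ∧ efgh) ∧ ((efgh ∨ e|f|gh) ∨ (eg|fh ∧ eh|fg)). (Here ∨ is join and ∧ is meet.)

eh|fg ∧ efh|g = eh|f|g
eh|f|g ∧ efgh = eh|f|g
efgh ∨ e|f|gh = efgh
eg|fh ∧ eh|fg = e|f|g|h
efgh ∨ e|f|g|h = efgh
eh|f|g ∧ efgh = eh|f|g

eh|f|g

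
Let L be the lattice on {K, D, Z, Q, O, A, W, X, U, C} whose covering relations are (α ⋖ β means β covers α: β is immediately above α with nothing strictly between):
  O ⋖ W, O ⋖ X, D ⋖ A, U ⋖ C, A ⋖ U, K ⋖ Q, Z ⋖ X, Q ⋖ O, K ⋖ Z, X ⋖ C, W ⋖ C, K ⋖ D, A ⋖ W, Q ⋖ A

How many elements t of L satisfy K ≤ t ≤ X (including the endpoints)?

5

The interval [K, X] = {K, O, Q, X, Z}, which has 5 elements.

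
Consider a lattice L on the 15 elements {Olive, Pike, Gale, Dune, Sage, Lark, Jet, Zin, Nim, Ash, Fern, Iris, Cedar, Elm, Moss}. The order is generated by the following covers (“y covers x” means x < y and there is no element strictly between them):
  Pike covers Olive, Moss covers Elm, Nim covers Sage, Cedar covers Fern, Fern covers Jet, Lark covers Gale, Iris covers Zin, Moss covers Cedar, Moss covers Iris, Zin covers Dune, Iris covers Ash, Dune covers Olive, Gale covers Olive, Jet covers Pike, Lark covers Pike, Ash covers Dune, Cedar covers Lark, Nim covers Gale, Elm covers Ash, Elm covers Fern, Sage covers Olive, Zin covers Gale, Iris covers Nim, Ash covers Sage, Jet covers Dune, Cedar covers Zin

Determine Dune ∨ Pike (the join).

Common upper bounds of {Dune, Pike}: Cedar, Elm, Fern, Jet, Moss.
The least among these is Jet.

Jet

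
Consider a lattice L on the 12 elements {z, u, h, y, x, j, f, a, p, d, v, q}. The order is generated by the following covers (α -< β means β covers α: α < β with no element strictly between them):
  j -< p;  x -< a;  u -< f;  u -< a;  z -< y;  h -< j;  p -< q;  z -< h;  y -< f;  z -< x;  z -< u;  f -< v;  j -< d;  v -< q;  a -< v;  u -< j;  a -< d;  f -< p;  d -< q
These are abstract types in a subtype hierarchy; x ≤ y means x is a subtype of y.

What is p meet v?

Common lower bounds of {p, v}: f, u, y, z.
The greatest among these is f.

f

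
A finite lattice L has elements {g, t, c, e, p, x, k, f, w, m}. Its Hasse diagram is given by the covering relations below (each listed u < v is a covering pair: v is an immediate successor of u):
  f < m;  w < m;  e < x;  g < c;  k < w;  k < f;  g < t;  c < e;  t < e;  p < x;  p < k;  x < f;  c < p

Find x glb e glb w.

c

Common lower bounds of {x, e, w}: c, g.
The greatest among these is c.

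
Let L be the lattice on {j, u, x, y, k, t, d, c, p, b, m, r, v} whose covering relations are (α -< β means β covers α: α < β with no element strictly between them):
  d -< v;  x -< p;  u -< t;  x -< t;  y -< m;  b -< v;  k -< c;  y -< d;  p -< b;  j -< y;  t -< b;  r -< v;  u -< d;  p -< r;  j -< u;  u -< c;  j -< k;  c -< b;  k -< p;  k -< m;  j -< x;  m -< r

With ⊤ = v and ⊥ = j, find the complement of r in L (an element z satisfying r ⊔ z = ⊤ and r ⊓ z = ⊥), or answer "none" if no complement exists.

u

Need z with r ∨ z = v and r ∧ z = j.
Checking each element gives: u.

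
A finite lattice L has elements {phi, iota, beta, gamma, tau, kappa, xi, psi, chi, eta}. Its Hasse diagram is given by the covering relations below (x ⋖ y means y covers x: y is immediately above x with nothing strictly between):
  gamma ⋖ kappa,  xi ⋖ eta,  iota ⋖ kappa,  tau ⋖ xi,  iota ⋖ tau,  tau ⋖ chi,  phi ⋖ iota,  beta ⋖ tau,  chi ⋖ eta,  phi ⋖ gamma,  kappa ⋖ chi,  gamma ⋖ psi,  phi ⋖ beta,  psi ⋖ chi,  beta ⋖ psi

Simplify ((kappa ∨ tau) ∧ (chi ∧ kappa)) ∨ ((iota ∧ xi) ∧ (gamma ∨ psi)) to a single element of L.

kappa

kappa ∨ tau = chi
chi ∧ kappa = kappa
chi ∧ kappa = kappa
iota ∧ xi = iota
gamma ∨ psi = psi
iota ∧ psi = phi
kappa ∨ phi = kappa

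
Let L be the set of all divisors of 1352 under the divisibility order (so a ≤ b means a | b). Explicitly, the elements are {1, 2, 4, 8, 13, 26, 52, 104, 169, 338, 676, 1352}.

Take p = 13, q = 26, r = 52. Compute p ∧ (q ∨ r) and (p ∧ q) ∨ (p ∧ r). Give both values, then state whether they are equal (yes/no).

q ∨ r = 52, so p ∧ (q ∨ r) = 13 ∧ 52 = 13.
p ∧ q = 13 and p ∧ r = 13, so (p ∧ q) ∨ (p ∧ r) = 13 ∨ 13 = 13.
Equal: yes.

13; 13; yes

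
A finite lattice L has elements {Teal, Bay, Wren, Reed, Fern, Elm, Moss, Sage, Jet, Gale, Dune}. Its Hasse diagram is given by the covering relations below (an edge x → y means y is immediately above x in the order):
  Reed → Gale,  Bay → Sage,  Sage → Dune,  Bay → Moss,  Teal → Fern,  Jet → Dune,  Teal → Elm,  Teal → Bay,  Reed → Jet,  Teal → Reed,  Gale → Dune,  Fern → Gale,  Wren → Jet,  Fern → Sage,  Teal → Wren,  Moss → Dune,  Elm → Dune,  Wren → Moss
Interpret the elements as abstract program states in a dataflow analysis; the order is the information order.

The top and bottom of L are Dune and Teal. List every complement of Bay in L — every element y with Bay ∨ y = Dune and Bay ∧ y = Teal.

Elm, Gale, Jet, Reed

Need y with Bay ∨ y = Dune and Bay ∧ y = Teal.
Checking each element gives: Elm, Gale, Jet, Reed.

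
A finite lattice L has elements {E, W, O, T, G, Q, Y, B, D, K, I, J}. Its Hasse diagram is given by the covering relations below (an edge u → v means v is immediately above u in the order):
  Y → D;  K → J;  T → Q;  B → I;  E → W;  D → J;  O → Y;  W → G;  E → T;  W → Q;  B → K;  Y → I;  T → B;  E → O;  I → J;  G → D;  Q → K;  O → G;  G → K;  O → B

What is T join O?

Common upper bounds of {T, O}: B, I, J, K.
The least among these is B.

B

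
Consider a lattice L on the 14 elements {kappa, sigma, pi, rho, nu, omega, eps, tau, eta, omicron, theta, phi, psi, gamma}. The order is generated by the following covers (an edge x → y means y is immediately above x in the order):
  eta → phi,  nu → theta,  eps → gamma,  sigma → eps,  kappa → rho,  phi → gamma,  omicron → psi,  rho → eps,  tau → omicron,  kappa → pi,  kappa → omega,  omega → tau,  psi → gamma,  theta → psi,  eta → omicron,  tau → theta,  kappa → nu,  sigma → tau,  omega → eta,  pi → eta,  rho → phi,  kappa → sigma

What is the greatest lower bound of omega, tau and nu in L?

Common lower bounds of {omega, tau, nu}: kappa.
The greatest among these is kappa.

kappa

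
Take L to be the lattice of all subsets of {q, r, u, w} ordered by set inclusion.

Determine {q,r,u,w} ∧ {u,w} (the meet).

{u,w}

Common lower bounds of {{q,r,u,w}, {u,w}}: {u,w}, {u}, {w}, {}.
The greatest among these is {u,w}.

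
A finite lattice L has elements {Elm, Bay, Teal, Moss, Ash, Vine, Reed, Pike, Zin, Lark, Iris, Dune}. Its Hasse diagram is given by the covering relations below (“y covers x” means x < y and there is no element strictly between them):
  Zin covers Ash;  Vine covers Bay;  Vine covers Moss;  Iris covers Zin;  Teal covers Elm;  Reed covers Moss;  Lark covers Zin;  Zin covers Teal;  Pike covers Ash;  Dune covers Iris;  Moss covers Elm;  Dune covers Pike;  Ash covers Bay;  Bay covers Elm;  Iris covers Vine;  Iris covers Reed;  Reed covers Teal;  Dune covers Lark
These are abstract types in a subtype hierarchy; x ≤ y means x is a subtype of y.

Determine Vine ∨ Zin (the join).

Iris

Common upper bounds of {Vine, Zin}: Dune, Iris.
The least among these is Iris.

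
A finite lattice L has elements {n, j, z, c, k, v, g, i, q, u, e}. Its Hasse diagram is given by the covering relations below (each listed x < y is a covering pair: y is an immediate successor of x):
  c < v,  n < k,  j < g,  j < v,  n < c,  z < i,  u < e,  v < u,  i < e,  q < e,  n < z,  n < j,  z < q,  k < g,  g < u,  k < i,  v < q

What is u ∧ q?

v

Common lower bounds of {u, q}: c, j, n, v.
The greatest among these is v.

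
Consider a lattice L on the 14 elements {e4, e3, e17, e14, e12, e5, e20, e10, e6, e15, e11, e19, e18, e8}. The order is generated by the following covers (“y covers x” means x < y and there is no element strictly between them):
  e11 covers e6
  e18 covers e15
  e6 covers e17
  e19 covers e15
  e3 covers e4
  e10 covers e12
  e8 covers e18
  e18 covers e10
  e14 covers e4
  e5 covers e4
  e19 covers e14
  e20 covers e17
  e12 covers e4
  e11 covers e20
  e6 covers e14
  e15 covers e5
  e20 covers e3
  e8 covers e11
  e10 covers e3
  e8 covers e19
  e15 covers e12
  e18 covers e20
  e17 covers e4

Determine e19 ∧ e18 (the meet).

e15

Common lower bounds of {e19, e18}: e12, e15, e4, e5.
The greatest among these is e15.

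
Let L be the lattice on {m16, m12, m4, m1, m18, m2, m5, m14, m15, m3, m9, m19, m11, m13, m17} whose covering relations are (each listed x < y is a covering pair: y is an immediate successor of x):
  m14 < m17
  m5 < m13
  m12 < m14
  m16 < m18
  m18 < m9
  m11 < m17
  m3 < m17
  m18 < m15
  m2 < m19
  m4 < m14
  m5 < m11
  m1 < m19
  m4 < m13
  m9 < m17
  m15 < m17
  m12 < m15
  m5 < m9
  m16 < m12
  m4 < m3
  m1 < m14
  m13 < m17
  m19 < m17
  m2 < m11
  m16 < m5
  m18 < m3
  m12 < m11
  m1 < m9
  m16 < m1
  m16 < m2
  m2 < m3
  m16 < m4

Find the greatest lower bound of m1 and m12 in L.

m16

Common lower bounds of {m1, m12}: m16.
The greatest among these is m16.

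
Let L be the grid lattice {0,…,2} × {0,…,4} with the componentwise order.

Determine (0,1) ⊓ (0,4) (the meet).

(0,1)

In a product of chains, the meet is componentwise min, giving (0,1).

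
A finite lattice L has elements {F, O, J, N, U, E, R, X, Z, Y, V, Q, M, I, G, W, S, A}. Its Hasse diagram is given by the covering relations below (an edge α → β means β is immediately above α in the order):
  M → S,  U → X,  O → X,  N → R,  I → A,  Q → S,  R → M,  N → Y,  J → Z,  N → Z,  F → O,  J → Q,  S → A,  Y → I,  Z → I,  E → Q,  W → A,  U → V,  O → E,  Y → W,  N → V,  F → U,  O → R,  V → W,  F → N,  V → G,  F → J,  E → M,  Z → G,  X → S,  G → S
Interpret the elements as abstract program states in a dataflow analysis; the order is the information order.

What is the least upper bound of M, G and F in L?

S

Common upper bounds of {M, G, F}: A, S.
The least among these is S.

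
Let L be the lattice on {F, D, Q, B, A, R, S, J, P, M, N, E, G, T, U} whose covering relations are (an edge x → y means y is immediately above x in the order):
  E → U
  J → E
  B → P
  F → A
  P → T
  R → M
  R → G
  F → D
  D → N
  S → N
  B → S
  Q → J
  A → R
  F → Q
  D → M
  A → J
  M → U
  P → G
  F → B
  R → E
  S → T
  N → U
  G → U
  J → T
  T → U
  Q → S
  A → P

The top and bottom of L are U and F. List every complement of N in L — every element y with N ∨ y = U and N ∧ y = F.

A, R

Need y with N ∨ y = U and N ∧ y = F.
Checking each element gives: A, R.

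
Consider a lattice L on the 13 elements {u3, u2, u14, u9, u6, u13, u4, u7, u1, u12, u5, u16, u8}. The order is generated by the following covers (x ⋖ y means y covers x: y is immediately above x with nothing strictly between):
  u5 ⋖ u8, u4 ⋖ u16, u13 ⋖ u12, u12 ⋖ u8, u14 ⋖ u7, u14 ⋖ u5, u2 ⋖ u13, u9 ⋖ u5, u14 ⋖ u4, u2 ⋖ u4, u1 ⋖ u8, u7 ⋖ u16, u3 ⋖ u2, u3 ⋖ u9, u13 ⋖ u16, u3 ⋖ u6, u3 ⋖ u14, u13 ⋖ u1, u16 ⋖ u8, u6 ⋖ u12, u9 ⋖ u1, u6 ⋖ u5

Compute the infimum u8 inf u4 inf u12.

u2

Common lower bounds of {u8, u4, u12}: u2, u3.
The greatest among these is u2.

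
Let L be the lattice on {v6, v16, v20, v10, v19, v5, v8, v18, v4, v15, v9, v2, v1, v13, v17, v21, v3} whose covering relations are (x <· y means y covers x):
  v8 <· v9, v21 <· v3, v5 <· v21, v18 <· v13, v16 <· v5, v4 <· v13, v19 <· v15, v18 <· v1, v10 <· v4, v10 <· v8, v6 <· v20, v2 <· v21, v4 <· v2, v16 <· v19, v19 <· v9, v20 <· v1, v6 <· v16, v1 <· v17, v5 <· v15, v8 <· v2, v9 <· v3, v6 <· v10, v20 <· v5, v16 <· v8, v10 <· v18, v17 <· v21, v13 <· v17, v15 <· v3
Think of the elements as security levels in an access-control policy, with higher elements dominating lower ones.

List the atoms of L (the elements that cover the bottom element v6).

v10, v16, v20

The atoms are exactly the elements that cover v6: v10, v16, v20.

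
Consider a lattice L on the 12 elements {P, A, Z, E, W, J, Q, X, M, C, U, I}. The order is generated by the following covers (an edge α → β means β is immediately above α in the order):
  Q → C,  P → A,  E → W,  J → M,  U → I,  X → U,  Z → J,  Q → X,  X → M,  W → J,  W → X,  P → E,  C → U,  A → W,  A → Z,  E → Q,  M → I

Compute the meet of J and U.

W

Common lower bounds of {J, U}: A, E, P, W.
The greatest among these is W.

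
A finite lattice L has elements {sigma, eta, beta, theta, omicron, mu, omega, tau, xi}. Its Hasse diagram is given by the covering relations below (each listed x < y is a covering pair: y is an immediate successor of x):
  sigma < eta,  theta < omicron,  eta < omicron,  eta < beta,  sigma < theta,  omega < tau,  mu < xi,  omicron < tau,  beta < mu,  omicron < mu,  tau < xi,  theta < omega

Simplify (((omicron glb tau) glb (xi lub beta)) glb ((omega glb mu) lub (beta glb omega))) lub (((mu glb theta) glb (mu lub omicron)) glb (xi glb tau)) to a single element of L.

omicron ∧ tau = omicron
xi ∨ beta = xi
omicron ∧ xi = omicron
omega ∧ mu = theta
beta ∧ omega = sigma
theta ∨ sigma = theta
omicron ∧ theta = theta
mu ∧ theta = theta
mu ∨ omicron = mu
theta ∧ mu = theta
xi ∧ tau = tau
theta ∧ tau = theta
theta ∨ theta = theta

theta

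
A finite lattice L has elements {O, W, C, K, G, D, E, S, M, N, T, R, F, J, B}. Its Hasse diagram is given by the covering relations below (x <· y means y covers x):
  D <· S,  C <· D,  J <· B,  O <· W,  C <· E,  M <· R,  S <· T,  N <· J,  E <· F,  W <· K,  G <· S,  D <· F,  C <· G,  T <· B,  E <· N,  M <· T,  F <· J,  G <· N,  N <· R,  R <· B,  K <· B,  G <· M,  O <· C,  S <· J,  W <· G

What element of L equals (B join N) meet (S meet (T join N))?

S

B ∨ N = B
T ∨ N = B
S ∧ B = S
B ∧ S = S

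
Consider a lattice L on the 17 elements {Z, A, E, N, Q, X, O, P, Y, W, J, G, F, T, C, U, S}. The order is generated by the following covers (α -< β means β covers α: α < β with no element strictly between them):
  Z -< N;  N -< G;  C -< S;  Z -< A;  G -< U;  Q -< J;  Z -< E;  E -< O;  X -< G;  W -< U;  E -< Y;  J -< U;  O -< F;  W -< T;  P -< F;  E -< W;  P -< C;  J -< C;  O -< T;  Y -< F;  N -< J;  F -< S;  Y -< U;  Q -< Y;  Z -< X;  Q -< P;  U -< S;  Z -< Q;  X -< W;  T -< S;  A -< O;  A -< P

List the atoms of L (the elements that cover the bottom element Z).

A, E, N, Q, X

The atoms are exactly the elements that cover Z: A, E, N, Q, X.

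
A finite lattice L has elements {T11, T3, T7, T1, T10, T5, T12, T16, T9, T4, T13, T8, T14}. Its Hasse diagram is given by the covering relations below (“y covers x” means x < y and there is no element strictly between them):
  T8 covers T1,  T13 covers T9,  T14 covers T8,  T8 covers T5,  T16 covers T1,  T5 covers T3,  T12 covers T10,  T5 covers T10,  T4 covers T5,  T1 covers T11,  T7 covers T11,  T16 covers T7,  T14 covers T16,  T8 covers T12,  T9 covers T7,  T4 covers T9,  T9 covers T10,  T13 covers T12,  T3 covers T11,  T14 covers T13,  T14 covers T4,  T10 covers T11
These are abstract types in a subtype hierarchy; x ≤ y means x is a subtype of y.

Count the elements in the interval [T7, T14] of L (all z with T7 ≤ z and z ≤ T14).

The interval [T7, T14] = {T13, T14, T16, T4, T7, T9}, which has 6 elements.

6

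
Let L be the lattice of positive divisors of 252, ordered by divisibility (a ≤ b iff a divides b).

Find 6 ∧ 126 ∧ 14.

In the divisibility order, the meet is the greatest common divisor: gcd(6, 126, 14) = 2.

2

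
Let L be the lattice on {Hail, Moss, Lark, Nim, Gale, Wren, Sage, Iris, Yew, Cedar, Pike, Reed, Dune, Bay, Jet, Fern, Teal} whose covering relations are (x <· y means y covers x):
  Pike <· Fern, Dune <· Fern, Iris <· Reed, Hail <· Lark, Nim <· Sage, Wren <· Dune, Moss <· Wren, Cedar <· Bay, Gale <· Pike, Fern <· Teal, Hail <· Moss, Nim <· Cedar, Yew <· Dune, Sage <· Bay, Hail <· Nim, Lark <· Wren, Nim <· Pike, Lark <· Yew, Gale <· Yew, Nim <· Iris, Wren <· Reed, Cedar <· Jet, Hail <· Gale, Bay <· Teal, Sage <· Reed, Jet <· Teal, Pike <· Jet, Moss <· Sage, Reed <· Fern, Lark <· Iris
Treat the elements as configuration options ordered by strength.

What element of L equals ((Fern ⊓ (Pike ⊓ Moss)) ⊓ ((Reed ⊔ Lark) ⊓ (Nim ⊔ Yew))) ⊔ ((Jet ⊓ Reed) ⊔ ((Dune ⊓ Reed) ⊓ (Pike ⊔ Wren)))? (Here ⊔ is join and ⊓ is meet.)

Reed

Pike ∧ Moss = Hail
Fern ∧ Hail = Hail
Reed ∨ Lark = Reed
Nim ∨ Yew = Fern
Reed ∧ Fern = Reed
Hail ∧ Reed = Hail
Jet ∧ Reed = Nim
Dune ∧ Reed = Wren
Pike ∨ Wren = Fern
Wren ∧ Fern = Wren
Nim ∨ Wren = Reed
Hail ∨ Reed = Reed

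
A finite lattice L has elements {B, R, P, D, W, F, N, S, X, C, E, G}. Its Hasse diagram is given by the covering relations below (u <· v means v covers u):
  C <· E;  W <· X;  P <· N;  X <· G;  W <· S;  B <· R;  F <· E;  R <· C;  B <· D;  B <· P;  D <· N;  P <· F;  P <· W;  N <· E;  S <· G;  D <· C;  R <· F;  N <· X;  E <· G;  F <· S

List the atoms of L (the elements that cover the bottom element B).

D, P, R

The atoms are exactly the elements that cover B: D, P, R.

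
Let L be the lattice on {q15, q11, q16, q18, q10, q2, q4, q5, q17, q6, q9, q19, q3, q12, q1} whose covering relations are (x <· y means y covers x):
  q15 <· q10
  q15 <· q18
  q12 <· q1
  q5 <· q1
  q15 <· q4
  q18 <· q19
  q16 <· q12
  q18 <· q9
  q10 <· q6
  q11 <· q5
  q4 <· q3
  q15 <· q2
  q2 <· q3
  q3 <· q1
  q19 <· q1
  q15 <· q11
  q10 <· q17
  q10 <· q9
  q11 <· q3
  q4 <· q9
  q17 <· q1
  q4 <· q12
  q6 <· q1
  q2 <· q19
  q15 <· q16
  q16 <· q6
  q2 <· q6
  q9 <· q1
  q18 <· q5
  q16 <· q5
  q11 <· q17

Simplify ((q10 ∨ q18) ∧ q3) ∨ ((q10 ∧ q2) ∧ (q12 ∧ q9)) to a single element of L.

q10 ∨ q18 = q9
q9 ∧ q3 = q4
q10 ∧ q2 = q15
q12 ∧ q9 = q4
q15 ∧ q4 = q15
q4 ∨ q15 = q4

q4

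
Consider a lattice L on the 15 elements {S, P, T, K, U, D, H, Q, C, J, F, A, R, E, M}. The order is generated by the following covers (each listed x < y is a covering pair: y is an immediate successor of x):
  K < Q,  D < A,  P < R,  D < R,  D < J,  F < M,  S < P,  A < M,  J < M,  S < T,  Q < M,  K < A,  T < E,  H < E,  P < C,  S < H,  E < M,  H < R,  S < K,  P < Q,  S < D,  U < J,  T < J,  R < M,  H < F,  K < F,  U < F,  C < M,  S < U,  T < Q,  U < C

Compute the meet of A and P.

S

Common lower bounds of {A, P}: S.
The greatest among these is S.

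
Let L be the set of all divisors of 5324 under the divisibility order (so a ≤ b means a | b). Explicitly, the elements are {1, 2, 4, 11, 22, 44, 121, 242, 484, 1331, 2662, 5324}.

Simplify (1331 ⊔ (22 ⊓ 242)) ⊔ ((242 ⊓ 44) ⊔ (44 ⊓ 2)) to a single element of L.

2662

22 ∧ 242 = 22
1331 ∨ 22 = 2662
242 ∧ 44 = 22
44 ∧ 2 = 2
22 ∨ 2 = 22
2662 ∨ 22 = 2662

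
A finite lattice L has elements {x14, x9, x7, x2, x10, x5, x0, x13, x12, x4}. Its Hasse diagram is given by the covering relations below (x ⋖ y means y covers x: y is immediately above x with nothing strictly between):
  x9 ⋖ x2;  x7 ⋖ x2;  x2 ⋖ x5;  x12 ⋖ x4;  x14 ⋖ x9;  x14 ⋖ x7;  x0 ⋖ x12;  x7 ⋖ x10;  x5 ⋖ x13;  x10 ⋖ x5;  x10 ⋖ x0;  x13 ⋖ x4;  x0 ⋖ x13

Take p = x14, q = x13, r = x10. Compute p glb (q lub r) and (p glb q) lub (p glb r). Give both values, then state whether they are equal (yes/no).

x14; x14; yes

q lub r = x13, so p glb (q lub r) = x14 glb x13 = x14.
p glb q = x14 and p glb r = x14, so (p glb q) lub (p glb r) = x14 lub x14 = x14.
Equal: yes.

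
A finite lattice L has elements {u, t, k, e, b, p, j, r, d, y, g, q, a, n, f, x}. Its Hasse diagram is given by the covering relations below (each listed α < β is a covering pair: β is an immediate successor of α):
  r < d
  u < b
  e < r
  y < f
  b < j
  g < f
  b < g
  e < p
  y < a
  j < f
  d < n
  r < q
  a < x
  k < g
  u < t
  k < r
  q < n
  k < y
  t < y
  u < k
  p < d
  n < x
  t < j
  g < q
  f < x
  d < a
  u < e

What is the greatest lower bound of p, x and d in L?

Common lower bounds of {p, x, d}: e, p, u.
The greatest among these is p.

p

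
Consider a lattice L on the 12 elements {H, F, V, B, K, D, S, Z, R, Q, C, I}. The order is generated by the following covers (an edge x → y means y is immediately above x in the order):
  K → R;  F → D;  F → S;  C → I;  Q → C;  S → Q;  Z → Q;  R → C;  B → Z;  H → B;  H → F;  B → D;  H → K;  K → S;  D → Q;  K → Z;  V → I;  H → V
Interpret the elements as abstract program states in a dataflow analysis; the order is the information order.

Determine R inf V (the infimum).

H

Common lower bounds of {R, V}: H.
The greatest among these is H.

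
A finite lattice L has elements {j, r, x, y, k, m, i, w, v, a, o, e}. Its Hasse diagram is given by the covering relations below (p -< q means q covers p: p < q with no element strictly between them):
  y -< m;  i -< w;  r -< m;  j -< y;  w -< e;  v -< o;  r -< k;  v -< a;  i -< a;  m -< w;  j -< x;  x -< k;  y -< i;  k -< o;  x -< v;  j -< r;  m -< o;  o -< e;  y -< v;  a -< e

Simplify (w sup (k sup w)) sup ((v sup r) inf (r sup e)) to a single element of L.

k ∨ w = e
w ∨ e = e
v ∨ r = o
r ∨ e = e
o ∧ e = o
e ∨ o = e

e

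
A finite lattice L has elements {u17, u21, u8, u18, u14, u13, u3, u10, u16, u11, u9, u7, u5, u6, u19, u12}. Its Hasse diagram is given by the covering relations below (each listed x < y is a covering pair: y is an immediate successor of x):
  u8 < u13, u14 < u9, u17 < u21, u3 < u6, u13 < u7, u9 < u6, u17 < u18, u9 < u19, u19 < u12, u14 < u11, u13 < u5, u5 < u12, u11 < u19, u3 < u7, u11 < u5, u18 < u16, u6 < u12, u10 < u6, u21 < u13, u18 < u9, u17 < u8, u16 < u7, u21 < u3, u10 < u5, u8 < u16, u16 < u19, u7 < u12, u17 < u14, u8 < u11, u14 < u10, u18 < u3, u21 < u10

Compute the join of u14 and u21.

u10

Common upper bounds of {u14, u21}: u10, u12, u5, u6.
The least among these is u10.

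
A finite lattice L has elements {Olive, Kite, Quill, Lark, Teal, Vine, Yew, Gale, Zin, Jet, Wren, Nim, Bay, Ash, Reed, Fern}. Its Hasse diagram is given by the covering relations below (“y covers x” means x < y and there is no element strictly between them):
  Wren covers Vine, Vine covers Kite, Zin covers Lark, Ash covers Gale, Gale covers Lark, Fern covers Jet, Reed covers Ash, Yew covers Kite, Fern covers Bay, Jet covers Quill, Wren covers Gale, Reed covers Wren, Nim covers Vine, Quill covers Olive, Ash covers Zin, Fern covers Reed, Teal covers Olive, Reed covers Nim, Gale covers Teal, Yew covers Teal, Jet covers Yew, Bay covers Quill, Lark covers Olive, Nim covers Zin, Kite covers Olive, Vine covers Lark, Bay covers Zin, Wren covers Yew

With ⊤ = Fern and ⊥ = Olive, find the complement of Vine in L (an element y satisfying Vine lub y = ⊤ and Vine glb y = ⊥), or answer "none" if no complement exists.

Quill

Need y with Vine ∨ y = Fern and Vine ∧ y = Olive.
Checking each element gives: Quill.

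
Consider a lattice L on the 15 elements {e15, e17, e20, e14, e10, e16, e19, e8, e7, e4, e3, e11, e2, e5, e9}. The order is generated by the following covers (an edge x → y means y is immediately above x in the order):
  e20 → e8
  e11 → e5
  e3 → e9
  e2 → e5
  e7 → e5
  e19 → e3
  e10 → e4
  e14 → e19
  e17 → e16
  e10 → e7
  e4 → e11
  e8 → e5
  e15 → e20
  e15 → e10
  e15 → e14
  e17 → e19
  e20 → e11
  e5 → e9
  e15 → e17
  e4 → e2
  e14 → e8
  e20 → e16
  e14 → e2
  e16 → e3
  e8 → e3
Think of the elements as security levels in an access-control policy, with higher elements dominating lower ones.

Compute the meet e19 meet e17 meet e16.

Common lower bounds of {e19, e17, e16}: e15, e17.
The greatest among these is e17.

e17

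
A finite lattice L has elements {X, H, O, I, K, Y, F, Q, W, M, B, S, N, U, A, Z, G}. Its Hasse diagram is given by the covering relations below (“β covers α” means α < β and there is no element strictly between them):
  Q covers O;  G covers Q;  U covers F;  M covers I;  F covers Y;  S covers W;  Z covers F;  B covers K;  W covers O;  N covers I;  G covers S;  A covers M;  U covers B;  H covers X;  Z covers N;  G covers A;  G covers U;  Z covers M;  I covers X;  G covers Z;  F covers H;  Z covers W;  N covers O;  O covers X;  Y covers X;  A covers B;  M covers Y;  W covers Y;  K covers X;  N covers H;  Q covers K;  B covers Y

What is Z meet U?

F

Common lower bounds of {Z, U}: F, H, X, Y.
The greatest among these is F.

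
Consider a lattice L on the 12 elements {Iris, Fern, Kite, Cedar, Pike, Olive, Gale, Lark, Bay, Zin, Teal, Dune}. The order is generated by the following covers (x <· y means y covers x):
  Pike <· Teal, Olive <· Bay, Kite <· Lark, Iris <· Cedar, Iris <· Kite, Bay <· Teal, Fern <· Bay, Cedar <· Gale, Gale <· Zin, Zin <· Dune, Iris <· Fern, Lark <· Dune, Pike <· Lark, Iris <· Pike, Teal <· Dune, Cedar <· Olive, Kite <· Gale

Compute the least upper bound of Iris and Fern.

Fern

Common upper bounds of {Iris, Fern}: Bay, Dune, Fern, Teal.
The least among these is Fern.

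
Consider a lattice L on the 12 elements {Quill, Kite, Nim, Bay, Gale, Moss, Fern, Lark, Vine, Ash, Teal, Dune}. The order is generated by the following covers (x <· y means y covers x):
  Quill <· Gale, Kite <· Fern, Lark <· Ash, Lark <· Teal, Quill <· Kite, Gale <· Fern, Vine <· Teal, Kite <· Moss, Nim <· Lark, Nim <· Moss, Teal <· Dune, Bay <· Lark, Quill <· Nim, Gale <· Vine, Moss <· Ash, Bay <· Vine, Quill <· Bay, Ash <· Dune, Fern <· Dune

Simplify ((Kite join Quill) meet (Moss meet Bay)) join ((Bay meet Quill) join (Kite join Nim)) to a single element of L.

Kite ∨ Quill = Kite
Moss ∧ Bay = Quill
Kite ∧ Quill = Quill
Bay ∧ Quill = Quill
Kite ∨ Nim = Moss
Quill ∨ Moss = Moss
Quill ∨ Moss = Moss

Moss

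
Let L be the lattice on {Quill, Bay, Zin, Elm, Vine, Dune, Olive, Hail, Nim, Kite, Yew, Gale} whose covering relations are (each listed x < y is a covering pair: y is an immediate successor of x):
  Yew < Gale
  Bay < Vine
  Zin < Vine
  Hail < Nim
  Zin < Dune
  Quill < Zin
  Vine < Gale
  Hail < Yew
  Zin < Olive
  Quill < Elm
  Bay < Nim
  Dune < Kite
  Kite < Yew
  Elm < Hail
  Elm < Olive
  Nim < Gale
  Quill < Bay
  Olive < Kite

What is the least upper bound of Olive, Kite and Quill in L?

Common upper bounds of {Olive, Kite, Quill}: Gale, Kite, Yew.
The least among these is Kite.

Kite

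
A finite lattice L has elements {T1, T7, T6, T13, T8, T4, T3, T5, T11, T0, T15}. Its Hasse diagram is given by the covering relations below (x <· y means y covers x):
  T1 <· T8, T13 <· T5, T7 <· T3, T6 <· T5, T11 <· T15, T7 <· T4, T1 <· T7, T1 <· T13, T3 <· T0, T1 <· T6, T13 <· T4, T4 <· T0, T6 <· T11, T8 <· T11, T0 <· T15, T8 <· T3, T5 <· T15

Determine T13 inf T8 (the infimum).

Common lower bounds of {T13, T8}: T1.
The greatest among these is T1.

T1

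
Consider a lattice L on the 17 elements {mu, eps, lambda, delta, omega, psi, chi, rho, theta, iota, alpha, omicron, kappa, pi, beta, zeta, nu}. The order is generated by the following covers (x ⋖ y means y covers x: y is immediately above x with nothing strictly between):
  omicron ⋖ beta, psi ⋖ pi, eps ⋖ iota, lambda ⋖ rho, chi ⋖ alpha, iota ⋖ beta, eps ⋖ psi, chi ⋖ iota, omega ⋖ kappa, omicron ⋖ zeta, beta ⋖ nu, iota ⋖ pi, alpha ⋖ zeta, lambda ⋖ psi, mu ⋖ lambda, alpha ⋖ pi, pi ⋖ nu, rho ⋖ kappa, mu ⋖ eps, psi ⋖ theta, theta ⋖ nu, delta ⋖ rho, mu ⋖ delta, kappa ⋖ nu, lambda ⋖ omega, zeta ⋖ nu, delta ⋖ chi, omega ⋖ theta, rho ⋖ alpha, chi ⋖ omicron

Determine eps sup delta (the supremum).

iota

Common upper bounds of {eps, delta}: beta, iota, nu, pi.
The least among these is iota.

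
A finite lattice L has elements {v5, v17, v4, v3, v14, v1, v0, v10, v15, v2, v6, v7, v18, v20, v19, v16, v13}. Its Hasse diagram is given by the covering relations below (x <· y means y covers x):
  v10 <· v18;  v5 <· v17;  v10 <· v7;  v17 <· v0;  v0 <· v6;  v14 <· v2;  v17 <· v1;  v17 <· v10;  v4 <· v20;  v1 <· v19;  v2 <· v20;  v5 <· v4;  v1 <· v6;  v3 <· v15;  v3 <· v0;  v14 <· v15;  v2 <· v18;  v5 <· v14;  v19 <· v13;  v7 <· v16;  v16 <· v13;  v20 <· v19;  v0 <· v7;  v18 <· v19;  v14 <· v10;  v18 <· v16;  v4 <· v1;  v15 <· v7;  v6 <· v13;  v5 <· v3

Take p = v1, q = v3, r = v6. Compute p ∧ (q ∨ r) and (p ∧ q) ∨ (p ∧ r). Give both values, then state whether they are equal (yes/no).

q ∨ r = v6, so p ∧ (q ∨ r) = v1 ∧ v6 = v1.
p ∧ q = v5 and p ∧ r = v1, so (p ∧ q) ∨ (p ∧ r) = v5 ∨ v1 = v1.
Equal: yes.

v1; v1; yes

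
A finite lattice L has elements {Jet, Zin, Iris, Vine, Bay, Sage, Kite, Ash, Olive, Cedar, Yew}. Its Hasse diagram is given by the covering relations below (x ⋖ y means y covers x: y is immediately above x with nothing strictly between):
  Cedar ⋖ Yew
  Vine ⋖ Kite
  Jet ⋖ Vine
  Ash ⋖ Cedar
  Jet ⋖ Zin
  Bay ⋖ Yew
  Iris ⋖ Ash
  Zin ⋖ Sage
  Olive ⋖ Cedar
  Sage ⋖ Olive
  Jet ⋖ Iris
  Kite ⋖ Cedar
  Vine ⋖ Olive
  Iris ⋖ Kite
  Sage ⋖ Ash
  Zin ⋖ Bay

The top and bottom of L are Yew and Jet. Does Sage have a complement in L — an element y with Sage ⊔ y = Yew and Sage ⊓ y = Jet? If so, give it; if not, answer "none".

For every candidate y, either Sage ∨ y ≠ Yew or Sage ∧ y ≠ Jet; no complement exists.

none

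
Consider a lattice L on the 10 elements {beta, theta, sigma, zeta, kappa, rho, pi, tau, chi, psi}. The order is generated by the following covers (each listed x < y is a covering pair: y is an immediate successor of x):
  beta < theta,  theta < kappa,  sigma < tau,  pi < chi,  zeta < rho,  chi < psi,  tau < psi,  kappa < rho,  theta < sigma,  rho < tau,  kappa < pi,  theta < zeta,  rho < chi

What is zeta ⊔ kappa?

rho

Common upper bounds of {zeta, kappa}: chi, psi, rho, tau.
The least among these is rho.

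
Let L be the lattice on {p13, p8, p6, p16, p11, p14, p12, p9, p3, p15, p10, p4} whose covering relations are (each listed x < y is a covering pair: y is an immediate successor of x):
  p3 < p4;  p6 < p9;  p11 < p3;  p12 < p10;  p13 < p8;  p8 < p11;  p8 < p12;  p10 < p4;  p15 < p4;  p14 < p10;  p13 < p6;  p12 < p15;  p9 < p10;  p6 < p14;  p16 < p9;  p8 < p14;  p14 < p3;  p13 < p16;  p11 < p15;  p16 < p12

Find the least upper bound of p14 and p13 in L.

p14

Common upper bounds of {p14, p13}: p10, p14, p3, p4.
The least among these is p14.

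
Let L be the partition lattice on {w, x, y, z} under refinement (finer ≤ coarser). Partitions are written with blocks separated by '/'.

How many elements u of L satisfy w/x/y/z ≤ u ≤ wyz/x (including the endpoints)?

The interval [w/x/y/z, wyz/x] = {w/x/y/z, w/x/yz, wy/x/z, wyz/x, wz/x/y}, which has 5 elements.

5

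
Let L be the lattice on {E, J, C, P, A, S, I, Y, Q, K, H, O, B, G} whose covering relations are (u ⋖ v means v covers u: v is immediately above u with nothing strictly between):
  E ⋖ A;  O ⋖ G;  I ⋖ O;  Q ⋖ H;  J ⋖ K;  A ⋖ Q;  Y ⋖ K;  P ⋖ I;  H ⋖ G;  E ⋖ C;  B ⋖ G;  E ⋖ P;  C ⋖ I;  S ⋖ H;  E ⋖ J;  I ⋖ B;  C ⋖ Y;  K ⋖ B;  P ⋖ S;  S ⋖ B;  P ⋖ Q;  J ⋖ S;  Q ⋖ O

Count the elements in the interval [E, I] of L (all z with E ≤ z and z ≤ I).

The interval [E, I] = {C, E, I, P}, which has 4 elements.

4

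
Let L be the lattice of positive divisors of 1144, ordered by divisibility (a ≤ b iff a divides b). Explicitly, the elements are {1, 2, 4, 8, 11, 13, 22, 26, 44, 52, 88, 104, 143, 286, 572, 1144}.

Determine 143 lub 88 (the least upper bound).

In the divisibility order, the join is the least common multiple: lcm(143, 88) = 1144.

1144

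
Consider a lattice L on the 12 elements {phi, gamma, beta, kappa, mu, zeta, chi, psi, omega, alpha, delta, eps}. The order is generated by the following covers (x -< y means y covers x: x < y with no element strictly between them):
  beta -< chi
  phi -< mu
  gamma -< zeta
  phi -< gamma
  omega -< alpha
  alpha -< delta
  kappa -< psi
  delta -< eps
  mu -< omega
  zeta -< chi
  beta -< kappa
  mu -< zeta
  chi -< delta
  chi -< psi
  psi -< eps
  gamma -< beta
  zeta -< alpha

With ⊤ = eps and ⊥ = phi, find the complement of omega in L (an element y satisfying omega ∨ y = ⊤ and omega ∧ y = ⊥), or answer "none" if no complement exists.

Need y with omega ∨ y = eps and omega ∧ y = phi.
Checking each element gives: kappa.

kappa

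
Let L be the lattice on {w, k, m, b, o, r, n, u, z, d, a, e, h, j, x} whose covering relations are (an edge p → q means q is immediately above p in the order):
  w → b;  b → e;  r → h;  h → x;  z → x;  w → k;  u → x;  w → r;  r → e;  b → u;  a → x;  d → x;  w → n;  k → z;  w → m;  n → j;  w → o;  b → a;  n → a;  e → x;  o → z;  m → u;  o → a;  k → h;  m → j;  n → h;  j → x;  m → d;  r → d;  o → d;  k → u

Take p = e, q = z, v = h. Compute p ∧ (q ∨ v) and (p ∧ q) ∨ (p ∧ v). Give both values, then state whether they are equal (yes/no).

e; r; no

q ∨ v = x, so p ∧ (q ∨ v) = e ∧ x = e.
p ∧ q = w and p ∧ v = r, so (p ∧ q) ∨ (p ∧ v) = w ∨ r = r.
Equal: no.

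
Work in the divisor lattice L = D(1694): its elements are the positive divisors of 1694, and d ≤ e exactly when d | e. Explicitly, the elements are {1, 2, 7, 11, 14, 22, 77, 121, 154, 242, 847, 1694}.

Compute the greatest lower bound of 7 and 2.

In the divisibility order, the meet is the greatest common divisor: gcd(7, 2) = 1.

1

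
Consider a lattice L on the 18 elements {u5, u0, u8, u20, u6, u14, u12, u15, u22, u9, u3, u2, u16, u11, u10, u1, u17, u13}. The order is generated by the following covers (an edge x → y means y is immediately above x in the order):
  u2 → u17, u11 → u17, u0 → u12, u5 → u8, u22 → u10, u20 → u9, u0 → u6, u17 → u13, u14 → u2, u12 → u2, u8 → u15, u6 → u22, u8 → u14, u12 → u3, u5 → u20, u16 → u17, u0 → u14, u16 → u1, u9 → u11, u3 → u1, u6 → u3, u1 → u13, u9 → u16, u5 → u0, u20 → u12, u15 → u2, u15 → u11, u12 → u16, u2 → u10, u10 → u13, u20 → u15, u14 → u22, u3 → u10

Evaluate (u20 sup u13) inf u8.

u20 ∨ u13 = u13
u13 ∧ u8 = u8

u8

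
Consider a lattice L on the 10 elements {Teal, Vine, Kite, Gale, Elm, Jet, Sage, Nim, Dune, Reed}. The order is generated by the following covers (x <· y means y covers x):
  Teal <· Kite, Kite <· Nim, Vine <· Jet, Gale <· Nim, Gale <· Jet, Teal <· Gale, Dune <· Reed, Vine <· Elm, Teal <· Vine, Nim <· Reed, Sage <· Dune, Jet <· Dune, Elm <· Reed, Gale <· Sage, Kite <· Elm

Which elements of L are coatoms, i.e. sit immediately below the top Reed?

The coatoms are exactly the elements covered by Reed: Dune, Elm, Nim.

Dune, Elm, Nim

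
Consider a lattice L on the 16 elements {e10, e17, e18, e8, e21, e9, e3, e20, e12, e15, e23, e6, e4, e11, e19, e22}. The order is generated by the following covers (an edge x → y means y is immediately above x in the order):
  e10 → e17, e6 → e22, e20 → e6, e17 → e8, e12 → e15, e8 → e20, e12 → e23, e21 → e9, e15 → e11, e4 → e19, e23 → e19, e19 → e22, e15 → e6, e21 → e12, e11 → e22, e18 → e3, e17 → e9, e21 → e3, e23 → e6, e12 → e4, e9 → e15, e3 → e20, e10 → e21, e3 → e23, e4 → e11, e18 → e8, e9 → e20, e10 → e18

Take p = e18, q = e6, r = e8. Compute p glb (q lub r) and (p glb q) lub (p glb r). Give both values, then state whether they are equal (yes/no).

e18; e18; yes

q lub r = e6, so p glb (q lub r) = e18 glb e6 = e18.
p glb q = e18 and p glb r = e18, so (p glb q) lub (p glb r) = e18 lub e18 = e18.
Equal: yes.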